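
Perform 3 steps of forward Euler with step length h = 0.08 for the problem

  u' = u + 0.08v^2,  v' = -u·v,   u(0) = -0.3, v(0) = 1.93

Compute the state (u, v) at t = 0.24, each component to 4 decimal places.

Euler on (u,v): u_{n+1} = u_n + h·u', v_{n+1} = v_n + h·v'.
0.000000: (-0.300000, 1.930000); f=(-0.002008, 0.579000) → (-0.300161, 1.976320)
0.080000: (-0.300161, 1.976320); f=(0.012307, 0.593213) → (-0.299176, 2.023777)
0.160000: (-0.299176, 2.023777); f=(0.028478, 0.605466) → (-0.296898, 2.072214)
(u(0.24), v(0.24)) ≈ (-0.2969, 2.0722)

-0.2969, 2.0722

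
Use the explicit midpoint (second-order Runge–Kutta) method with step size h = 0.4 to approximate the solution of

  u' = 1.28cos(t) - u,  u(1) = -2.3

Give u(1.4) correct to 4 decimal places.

-1.4338

Midpoint: k1 = f(t_n, u_n); k2 = f(t_n + h/2, u_n + (h/2)·k1); u_{n+1} = u_n + h·k2.
t=1.000000, u=-2.300000:
  k1 = f(1.000000, -2.300000) = 2.991587
  k2 = f(1.200000, -1.701683) = 2.165501
  u ← -2.300000 + 0.4·2.165501 = -1.433800
u(1.4) ≈ -1.4338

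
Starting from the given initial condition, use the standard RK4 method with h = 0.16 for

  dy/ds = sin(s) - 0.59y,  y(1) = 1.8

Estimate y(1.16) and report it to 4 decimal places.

RK4: k1 = f(s_n, y_n); k2 = f(s_n + h/2, y_n + (h/2)·k1); k3 = f(s_n + h/2, y_n + (h/2)·k2); k4 = f(s_n + h, y_n + h·k3); y_{n+1} = y_n + (h/6)·(k1 + 2k2 + 2k3 + k4).
s=1.000000, y=1.800000:
  k1 = f(1.000000, 1.800000) = -0.220529
  k2 = f(1.080000, 1.782358) = -0.169633
  k3 = f(1.080000, 1.786429) = -0.172036
  k4 = f(1.160000, 1.772474) = -0.128957
  y ← 1.800000 + (0.16/6)·(k1 + 2k2 + 2k3 + k4) = 1.772458
y(1.16) ≈ 1.7725

1.7725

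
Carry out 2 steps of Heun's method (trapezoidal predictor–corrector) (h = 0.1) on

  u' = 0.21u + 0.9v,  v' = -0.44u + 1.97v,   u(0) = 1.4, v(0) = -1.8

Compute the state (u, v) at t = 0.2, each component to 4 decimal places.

Heun on (u,v): k1 = f(t_n, state_n); k2 = f(t_n + h, state_n + h·k1); state_{n+1} = state_n + (h/2)·(k1 + k2).
0.000000: (1.400000, -1.800000)
  k1 = (-1.326000, -4.162000)
  predictor → (1.267400, -2.216200)
  k2 = (-1.728426, -4.923570)
  → (1.247279, -2.254278)
0.100000: (1.247279, -2.254278)
  k1 = (-1.766922, -4.989731)
  predictor → (1.070586, -2.753252)
  k2 = (-2.253103, -5.894964)
  → (1.046277, -2.798513)
(u(0.2), v(0.2)) ≈ (1.0463, -2.7985)

1.0463, -2.7985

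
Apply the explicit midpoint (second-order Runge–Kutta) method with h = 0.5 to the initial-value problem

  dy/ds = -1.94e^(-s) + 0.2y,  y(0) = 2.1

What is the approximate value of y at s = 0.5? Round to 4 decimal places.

1.5166

Midpoint: k1 = f(s_n, y_n); k2 = f(s_n + h/2, y_n + (h/2)·k1); y_{n+1} = y_n + h·k2.
s=0.000000, y=2.100000:
  k1 = f(0.000000, 2.100000) = -1.520000
  k2 = f(0.250000, 1.720000) = -1.166874
  y ← 2.100000 + 0.5·(-1.166874) = 1.516563
y(0.5) ≈ 1.5166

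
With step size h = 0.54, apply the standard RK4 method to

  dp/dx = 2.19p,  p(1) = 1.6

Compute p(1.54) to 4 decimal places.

5.1824

RK4: k1 = f(x_n, p_n); k2 = f(x_n + h/2, p_n + (h/2)·k1); k3 = f(x_n + h/2, p_n + (h/2)·k2); k4 = f(x_n + h, p_n + h·k3); p_{n+1} = p_n + (h/6)·(k1 + 2k2 + 2k3 + k4).
x=1.000000, p=1.600000:
  k1 = f(1.000000, 1.600000) = 3.504000
  k2 = f(1.270000, 2.546080) = 5.575915
  k3 = f(1.270000, 3.105497) = 6.801039
  k4 = f(1.540000, 5.272561) = 11.546908
  p ← 1.600000 + (0.54/6)·(k1 + 2k2 + 2k3 + k4) = 5.182433
p(1.54) ≈ 5.1824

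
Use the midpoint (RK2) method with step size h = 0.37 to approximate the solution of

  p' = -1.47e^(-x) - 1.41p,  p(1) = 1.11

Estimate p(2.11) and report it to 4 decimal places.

Midpoint: k1 = f(x_n, p_n); k2 = f(x_n + h/2, p_n + (h/2)·k1); p_{n+1} = p_n + h·k2.
x=1.000000, p=1.110000:
  k1 = f(1.000000, 1.110000) = -2.105883
  k2 = f(1.185000, 0.720412) = -1.465227
  p ← 1.110000 + 0.37·(-1.465227) = 0.567866
x=1.370000, p=0.567866:
  k1 = f(1.370000, 0.567866) = -1.174228
  k2 = f(1.555000, 0.350634) = -0.804842
  p ← 0.567866 + 0.37·(-0.804842) = 0.270074
x=1.740000, p=0.270074:
  k1 = f(1.740000, 0.270074) = -0.638820
  k2 = f(1.925000, 0.151893) = -0.428606
  p ← 0.270074 + 0.37·(-0.428606) = 0.111490
p(2.11) ≈ 0.1115

0.1115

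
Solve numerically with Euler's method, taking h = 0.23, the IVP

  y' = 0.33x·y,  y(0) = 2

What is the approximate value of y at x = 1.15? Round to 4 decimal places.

Euler: y_{n+1} = y_n + h·f(x_n, y_n).
x=0.000000, y=2.000000: f=0.000000 → y ← 2.000000 + 0.23·0.000000 = 2.000000
x=0.230000, y=2.000000: f=0.151800 → y ← 2.000000 + 0.23·0.151800 = 2.034914
x=0.460000, y=2.034914: f=0.308900 → y ← 2.034914 + 0.23·0.308900 = 2.105961
x=0.690000, y=2.105961: f=0.479527 → y ← 2.105961 + 0.23·0.479527 = 2.216252
x=0.920000, y=2.216252: f=0.672854 → y ← 2.216252 + 0.23·0.672854 = 2.371009
y(1.15) ≈ 2.3710

2.3710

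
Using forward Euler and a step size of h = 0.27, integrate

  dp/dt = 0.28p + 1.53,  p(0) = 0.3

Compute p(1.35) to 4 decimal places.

Euler: p_{n+1} = p_n + h·f(t_n, p_n).
t=0.000000, p=0.300000: f=1.614000 → p ← 0.300000 + 0.27·1.614000 = 0.735780
t=0.270000, p=0.735780: f=1.736018 → p ← 0.735780 + 0.27·1.736018 = 1.204505
t=0.540000, p=1.204505: f=1.867261 → p ← 1.204505 + 0.27·1.867261 = 1.708666
t=0.810000, p=1.708666: f=2.008426 → p ← 1.708666 + 0.27·2.008426 = 2.250941
t=1.080000, p=2.250941: f=2.160263 → p ← 2.250941 + 0.27·2.160263 = 2.834212
p(1.35) ≈ 2.8342

2.8342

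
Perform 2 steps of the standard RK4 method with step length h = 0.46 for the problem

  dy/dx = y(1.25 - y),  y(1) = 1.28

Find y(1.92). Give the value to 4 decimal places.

RK4: k1 = f(x_n, y_n); k2 = f(x_n + h/2, y_n + (h/2)·k1); k3 = f(x_n + h/2, y_n + (h/2)·k2); k4 = f(x_n + h, y_n + h·k3); y_{n+1} = y_n + (h/6)·(k1 + 2k2 + 2k3 + k4).
x=1.000000, y=1.280000:
  k1 = f(1.000000, 1.280000) = -0.038400
  k2 = f(1.230000, 1.271168) = -0.026908
  k3 = f(1.230000, 1.273811) = -0.030331
  k4 = f(1.460000, 1.266048) = -0.020317
  y ← 1.280000 + (0.46/6)·(k1 + 2k2 + 2k3 + k4) = 1.266722
x=1.460000, y=1.266722:
  k1 = f(1.460000, 1.266722) = -0.021182
  k2 = f(1.690000, 1.261850) = -0.014953
  k3 = f(1.690000, 1.263283) = -0.016780
  k4 = f(1.920000, 1.259003) = -0.011335
  y ← 1.266722 + (0.46/6)·(k1 + 2k2 + 2k3 + k4) = 1.259363
y(1.92) ≈ 1.2594

1.2594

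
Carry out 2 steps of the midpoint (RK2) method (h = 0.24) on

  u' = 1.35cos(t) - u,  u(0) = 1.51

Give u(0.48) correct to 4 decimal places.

1.4281

Midpoint: k1 = f(t_n, u_n); k2 = f(t_n + h/2, u_n + (h/2)·k1); u_{n+1} = u_n + h·k2.
t=0.000000, u=1.510000:
  k1 = f(0.000000, 1.510000) = -0.160000
  k2 = f(0.120000, 1.490800) = -0.150508
  u ← 1.510000 + 0.24·(-0.150508) = 1.473878
t=0.240000, u=1.473878:
  k1 = f(0.240000, 1.473878) = -0.162572
  k2 = f(0.360000, 1.454369) = -0.190909
  u ← 1.473878 + 0.24·(-0.190909) = 1.428060
u(0.48) ≈ 1.4281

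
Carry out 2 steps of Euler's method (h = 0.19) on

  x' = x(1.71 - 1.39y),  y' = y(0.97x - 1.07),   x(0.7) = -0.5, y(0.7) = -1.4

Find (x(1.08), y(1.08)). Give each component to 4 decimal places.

-1.3433, -0.6318

Euler on (x,y): x_{n+1} = x_n + h·x', y_{n+1} = y_n + h·y'.
0.700000: (-0.500000, -1.400000); f=(-1.828000, 2.177000) → (-0.847320, -0.986370)
0.890000: (-0.847320, -0.986370); f=(-2.610639, 1.866114) → (-1.343341, -0.631808)
(x(1.08), y(1.08)) ≈ (-1.3433, -0.6318)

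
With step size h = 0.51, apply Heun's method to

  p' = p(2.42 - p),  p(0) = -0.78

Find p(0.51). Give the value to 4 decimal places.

Heun: k1 = f(x_n, p_n); k2 = f(x_n + h, p_n + h·k1); p_{n+1} = p_n + (h/2)·(k1 + k2).
x=0.000000, p=-0.780000:
  k1 = f(0.000000, -0.780000) = -2.496000
  k2 = f(0.510000, -2.052960) = -9.182808
  p ← -0.780000 + (0.51/2)·(-2.496000 + (-9.182808)) = -3.758096
p(0.51) ≈ -3.7581

-3.7581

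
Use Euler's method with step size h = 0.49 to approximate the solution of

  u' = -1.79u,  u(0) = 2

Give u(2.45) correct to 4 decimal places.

0.0001

Euler: u_{n+1} = u_n + h·f(x_n, u_n).
x=0.000000, u=2.000000: f=-3.580000 → u ← 2.000000 + 0.49·(-3.580000) = 0.245800
x=0.490000, u=0.245800: f=-0.439982 → u ← 0.245800 + 0.49·(-0.439982) = 0.030209
x=0.980000, u=0.030209: f=-0.054074 → u ← 0.030209 + 0.49·(-0.054074) = 0.003713
x=1.470000, u=0.003713: f=-0.006646 → u ← 0.003713 + 0.49·(-0.006646) = 0.000456
x=1.960000, u=0.000456: f=-0.000817 → u ← 0.000456 + 0.49·(-0.000817) = 0.000056
u(2.45) ≈ 0.0001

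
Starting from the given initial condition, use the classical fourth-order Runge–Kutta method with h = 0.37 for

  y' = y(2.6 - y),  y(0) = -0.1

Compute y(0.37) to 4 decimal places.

-0.2778

RK4: k1 = f(s_n, y_n); k2 = f(s_n + h/2, y_n + (h/2)·k1); k3 = f(s_n + h/2, y_n + (h/2)·k2); k4 = f(s_n + h, y_n + h·k3); y_{n+1} = y_n + (h/6)·(k1 + 2k2 + 2k3 + k4).
s=0.000000, y=-0.100000:
  k1 = f(0.000000, -0.100000) = -0.270000
  k2 = f(0.185000, -0.149950) = -0.412355
  k3 = f(0.185000, -0.176286) = -0.489419
  k4 = f(0.370000, -0.281085) = -0.809830
  y ← -0.100000 + (0.37/6)·(k1 + 2k2 + 2k3 + k4) = -0.277808
y(0.37) ≈ -0.2778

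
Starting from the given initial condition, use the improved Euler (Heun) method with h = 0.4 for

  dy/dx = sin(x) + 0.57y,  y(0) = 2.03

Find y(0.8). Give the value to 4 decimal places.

3.5289

Heun: k1 = f(x_n, y_n); k2 = f(x_n + h, y_n + h·k1); y_{n+1} = y_n + (h/2)·(k1 + k2).
x=0.000000, y=2.030000:
  k1 = f(0.000000, 2.030000) = 1.157100
  k2 = f(0.400000, 2.492840) = 1.810337
  y ← 2.030000 + (0.4/2)·(1.157100 + 1.810337) = 2.623487
x=0.400000, y=2.623487:
  k1 = f(0.400000, 2.623487) = 1.884806
  k2 = f(0.800000, 3.377410) = 2.642480
  y ← 2.623487 + (0.4/2)·(1.884806 + 2.642480) = 3.528945
y(0.8) ≈ 3.5289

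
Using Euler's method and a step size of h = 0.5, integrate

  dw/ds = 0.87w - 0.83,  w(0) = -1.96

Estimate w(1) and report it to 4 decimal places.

-5.0466

Euler: w_{n+1} = w_n + h·f(s_n, w_n).
s=0.000000, w=-1.960000: f=-2.535200 → w ← -1.960000 + 0.5·(-2.535200) = -3.227600
s=0.500000, w=-3.227600: f=-3.638012 → w ← -3.227600 + 0.5·(-3.638012) = -5.046606
w(1) ≈ -5.0466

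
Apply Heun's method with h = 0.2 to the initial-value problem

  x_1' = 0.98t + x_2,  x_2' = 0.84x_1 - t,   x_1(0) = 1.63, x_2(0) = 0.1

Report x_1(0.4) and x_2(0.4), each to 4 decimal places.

1.8514, 0.5899

Heun on (x_1,x_2): k1 = f(t_n, state_n); k2 = f(t_n + h, state_n + h·k1); state_{n+1} = state_n + (h/2)·(k1 + k2).
0.000000: (1.630000, 0.100000)
  k1 = (0.100000, 1.369200)
  predictor → (1.650000, 0.373840)
  k2 = (0.569840, 1.186000)
  → (1.696984, 0.355520)
0.200000: (1.696984, 0.355520)
  k1 = (0.551520, 1.225467)
  predictor → (1.807288, 0.600613)
  k2 = (0.992613, 1.118122)
  → (1.851397, 0.589879)
(x_1(0.4), x_2(0.4)) ≈ (1.8514, 0.5899)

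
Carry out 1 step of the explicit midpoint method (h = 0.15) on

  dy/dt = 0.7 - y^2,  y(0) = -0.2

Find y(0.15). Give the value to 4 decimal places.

Midpoint: k1 = f(t_n, y_n); k2 = f(t_n + h/2, y_n + (h/2)·k1); y_{n+1} = y_n + h·k2.
t=0.000000, y=-0.200000:
  k1 = f(0.000000, -0.200000) = 0.660000
  k2 = f(0.075000, -0.150500) = 0.677350
  y ← -0.200000 + 0.15·0.677350 = -0.098398
y(0.15) ≈ -0.0984

-0.0984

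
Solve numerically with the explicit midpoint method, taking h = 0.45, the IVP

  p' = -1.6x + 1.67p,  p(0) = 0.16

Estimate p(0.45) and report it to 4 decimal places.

Midpoint: k1 = f(x_n, p_n); k2 = f(x_n + h/2, p_n + (h/2)·k1); p_{n+1} = p_n + h·k2.
x=0.000000, p=0.160000:
  k1 = f(0.000000, 0.160000) = 0.267200
  k2 = f(0.225000, 0.220120) = 0.007600
  p ← 0.160000 + 0.45·0.007600 = 0.163420
p(0.45) ≈ 0.1634

0.1634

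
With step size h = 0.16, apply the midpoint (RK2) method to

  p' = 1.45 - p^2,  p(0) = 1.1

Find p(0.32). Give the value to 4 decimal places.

Midpoint: k1 = f(x_n, p_n); k2 = f(x_n + h/2, p_n + (h/2)·k1); p_{n+1} = p_n + h·k2.
x=0.000000, p=1.100000:
  k1 = f(0.000000, 1.100000) = 0.240000
  k2 = f(0.080000, 1.119200) = 0.197391
  p ← 1.100000 + 0.16·0.197391 = 1.131583
x=0.160000, p=1.131583:
  k1 = f(0.160000, 1.131583) = 0.169521
  k2 = f(0.240000, 1.145144) = 0.138645
  p ← 1.131583 + 0.16·0.138645 = 1.153766
p(0.32) ≈ 1.1538

1.1538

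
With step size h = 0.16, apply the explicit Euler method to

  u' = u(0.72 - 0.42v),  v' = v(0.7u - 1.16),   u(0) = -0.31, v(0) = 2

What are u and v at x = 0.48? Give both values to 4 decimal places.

Euler on (u,v): u_{n+1} = u_n + h·u', v_{n+1} = v_n + h·v'.
0.000000: (-0.310000, 2.000000); f=(0.037200, -2.754000) → (-0.304048, 1.559360)
0.160000: (-0.304048, 1.559360); f=(-0.019784, -2.140742) → (-0.307213, 1.216841)
0.320000: (-0.307213, 1.216841); f=(-0.064185, -1.673217) → (-0.317483, 0.949127)
(u(0.48), v(0.48)) ≈ (-0.3175, 0.9491)

-0.3175, 0.9491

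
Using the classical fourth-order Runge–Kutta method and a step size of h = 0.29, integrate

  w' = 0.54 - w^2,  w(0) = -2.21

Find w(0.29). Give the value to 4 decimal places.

RK4: k1 = f(s_n, w_n); k2 = f(s_n + h/2, w_n + (h/2)·k1); k3 = f(s_n + h/2, w_n + (h/2)·k2); k4 = f(s_n + h, w_n + h·k3); w_{n+1} = w_n + (h/6)·(k1 + 2k2 + 2k3 + k4).
s=0.000000, w=-2.210000:
  k1 = f(0.000000, -2.210000) = -4.344100
  k2 = f(0.145000, -2.839894) = -7.525001
  k3 = f(0.145000, -3.301125) = -10.357427
  k4 = f(0.290000, -5.213654) = -26.642186
  w ← -2.210000 + (0.29/6)·(k1 + 2k2 + 2k3 + k4) = -5.436305
w(0.29) ≈ -5.4363

-5.4363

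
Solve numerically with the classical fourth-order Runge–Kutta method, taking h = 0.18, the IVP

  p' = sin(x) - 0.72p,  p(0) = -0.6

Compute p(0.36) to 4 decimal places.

-0.4041

RK4: k1 = f(x_n, p_n); k2 = f(x_n + h/2, p_n + (h/2)·k1); k3 = f(x_n + h/2, p_n + (h/2)·k2); k4 = f(x_n + h, p_n + h·k3); p_{n+1} = p_n + (h/6)·(k1 + 2k2 + 2k3 + k4).
x=0.000000, p=-0.600000:
  k1 = f(0.000000, -0.600000) = 0.432000
  k2 = f(0.090000, -0.561120) = 0.493885
  k3 = f(0.090000, -0.555550) = 0.489875
  k4 = f(0.180000, -0.511823) = 0.547542
  p ← -0.600000 + (0.18/6)·(k1 + 2k2 + 2k3 + k4) = -0.511588
x=0.180000, p=-0.511588:
  k1 = f(0.180000, -0.511588) = 0.547373
  k2 = f(0.270000, -0.462325) = 0.599605
  k3 = f(0.270000, -0.457624) = 0.596220
  k4 = f(0.360000, -0.404268) = 0.643348
  p ← -0.511588 + (0.18/6)·(k1 + 2k2 + 2k3 + k4) = -0.404117
p(0.36) ≈ -0.4041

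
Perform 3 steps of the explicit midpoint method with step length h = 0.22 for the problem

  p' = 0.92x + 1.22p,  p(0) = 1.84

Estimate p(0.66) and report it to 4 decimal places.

4.3399

Midpoint: k1 = f(x_n, p_n); k2 = f(x_n + h/2, p_n + (h/2)·k1); p_{n+1} = p_n + h·k2.
x=0.000000, p=1.840000:
  k1 = f(0.000000, 1.840000) = 2.244800
  k2 = f(0.110000, 2.086928) = 2.647252
  p ← 1.840000 + 0.22·2.647252 = 2.422395
x=0.220000, p=2.422395:
  k1 = f(0.220000, 2.422395) = 3.157722
  k2 = f(0.330000, 2.769745) = 3.682689
  p ← 2.422395 + 0.22·3.682689 = 3.232587
x=0.440000, p=3.232587:
  k1 = f(0.440000, 3.232587) = 4.348556
  k2 = f(0.550000, 3.710928) = 5.033332
  p ← 3.232587 + 0.22·5.033332 = 4.339920
p(0.66) ≈ 4.3399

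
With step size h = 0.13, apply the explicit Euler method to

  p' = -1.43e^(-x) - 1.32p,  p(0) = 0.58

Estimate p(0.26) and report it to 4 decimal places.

0.0808

Euler: p_{n+1} = p_n + h·f(x_n, p_n).
x=0.000000, p=0.580000: f=-2.195600 → p ← 0.580000 + 0.13·(-2.195600) = 0.294572
x=0.130000, p=0.294572: f=-1.644512 → p ← 0.294572 + 0.13·(-1.644512) = 0.080786
p(0.26) ≈ 0.0808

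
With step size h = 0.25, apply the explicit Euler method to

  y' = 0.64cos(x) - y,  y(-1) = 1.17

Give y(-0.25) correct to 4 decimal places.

Euler: y_{n+1} = y_n + h·f(x_n, y_n).
x=-1.000000, y=1.170000: f=-0.824207 → y ← 1.170000 + 0.25·(-0.824207) = 0.963948
x=-0.750000, y=0.963948: f=-0.495667 → y ← 0.963948 + 0.25·(-0.495667) = 0.840031
x=-0.500000, y=0.840031: f=-0.278379 → y ← 0.840031 + 0.25·(-0.278379) = 0.770437
y(-0.25) ≈ 0.7704

0.7704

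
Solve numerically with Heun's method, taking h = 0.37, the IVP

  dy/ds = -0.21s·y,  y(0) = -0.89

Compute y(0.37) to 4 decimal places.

-0.8772

Heun: k1 = f(s_n, y_n); k2 = f(s_n + h, y_n + h·k1); y_{n+1} = y_n + (h/2)·(k1 + k2).
s=0.000000, y=-0.890000:
  k1 = f(0.000000, -0.890000) = 0.000000
  k2 = f(0.370000, -0.890000) = 0.069153
  y ← -0.890000 + (0.37/2)·(0.000000 + 0.069153) = -0.877207
y(0.37) ≈ -0.8772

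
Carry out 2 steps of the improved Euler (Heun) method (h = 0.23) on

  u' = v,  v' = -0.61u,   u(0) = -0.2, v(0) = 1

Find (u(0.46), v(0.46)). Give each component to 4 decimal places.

Heun on (u,v): k1 = f(t_n, state_n); k2 = f(t_n + h, state_n + h·k1); state_{n+1} = state_n + (h/2)·(k1 + k2).
0.000000: (-0.200000, 1.000000)
  k1 = (1.000000, 0.122000)
  predictor → (0.030000, 1.028060)
  k2 = (1.028060, -0.018300)
  → (0.033227, 1.011926)
0.230000: (0.033227, 1.011926)
  k1 = (1.011926, -0.020268)
  predictor → (0.265970, 1.007264)
  k2 = (1.007264, -0.162242)
  → (0.265434, 0.990937)
(u(0.46), v(0.46)) ≈ (0.2654, 0.9909)

0.2654, 0.9909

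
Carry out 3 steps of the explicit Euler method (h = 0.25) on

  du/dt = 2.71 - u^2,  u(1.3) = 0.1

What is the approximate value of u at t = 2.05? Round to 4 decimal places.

Euler: u_{n+1} = u_n + h·f(t_n, u_n).
t=1.300000, u=0.100000: f=2.700000 → u ← 0.100000 + 0.25·2.700000 = 0.775000
t=1.550000, u=0.775000: f=2.109375 → u ← 0.775000 + 0.25·2.109375 = 1.302344
t=1.800000, u=1.302344: f=1.013901 → u ← 1.302344 + 0.25·1.013901 = 1.555819
u(2.05) ≈ 1.5558

1.5558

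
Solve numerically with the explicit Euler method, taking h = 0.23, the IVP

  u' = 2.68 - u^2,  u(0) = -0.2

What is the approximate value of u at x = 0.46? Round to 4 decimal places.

Euler: u_{n+1} = u_n + h·f(x_n, u_n).
x=0.000000, u=-0.200000: f=2.640000 → u ← -0.200000 + 0.23·2.640000 = 0.407200
x=0.230000, u=0.407200: f=2.514188 → u ← 0.407200 + 0.23·2.514188 = 0.985463
u(0.46) ≈ 0.9855

0.9855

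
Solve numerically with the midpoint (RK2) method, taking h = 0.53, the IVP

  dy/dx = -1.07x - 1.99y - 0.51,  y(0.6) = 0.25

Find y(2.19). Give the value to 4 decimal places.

-1.0932

Midpoint: k1 = f(x_n, y_n); k2 = f(x_n + h/2, y_n + (h/2)·k1); y_{n+1} = y_n + h·k2.
x=0.600000, y=0.250000:
  k1 = f(0.600000, 0.250000) = -1.649500
  k2 = f(0.865000, -0.187117) = -1.063186
  y ← 0.250000 + 0.53·(-1.063186) = -0.313489
x=1.130000, y=-0.313489:
  k1 = f(1.130000, -0.313489) = -1.095258
  k2 = f(1.395000, -0.603732) = -0.801223
  y ← -0.313489 + 0.53·(-0.801223) = -0.738137
x=1.660000, y=-0.738137:
  k1 = f(1.660000, -0.738137) = -0.817307
  k2 = f(1.925000, -0.954724) = -0.669850
  y ← -0.738137 + 0.53·(-0.669850) = -1.093158
y(2.19) ≈ -1.0932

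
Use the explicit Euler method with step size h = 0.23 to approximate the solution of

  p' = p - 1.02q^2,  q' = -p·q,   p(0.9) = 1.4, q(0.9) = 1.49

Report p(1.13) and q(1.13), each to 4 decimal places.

Euler on (p,q): p_{n+1} = p_n + h·p', q_{n+1} = q_n + h·q'.
0.900000: (1.400000, 1.490000); f=(-0.864502, -2.086000) → (1.201165, 1.010220)
(p(1.13), q(1.13)) ≈ (1.2012, 1.0102)

1.2012, 1.0102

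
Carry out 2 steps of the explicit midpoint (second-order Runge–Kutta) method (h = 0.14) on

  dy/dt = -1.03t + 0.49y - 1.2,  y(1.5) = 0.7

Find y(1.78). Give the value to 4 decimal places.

-0.0621

Midpoint: k1 = f(t_n, y_n); k2 = f(t_n + h/2, y_n + (h/2)·k1); y_{n+1} = y_n + h·k2.
t=1.500000, y=0.700000:
  k1 = f(1.500000, 0.700000) = -2.402000
  k2 = f(1.570000, 0.531860) = -2.556489
  y ← 0.700000 + 0.14·(-2.556489) = 0.342092
t=1.640000, y=0.342092:
  k1 = f(1.640000, 0.342092) = -2.721575
  k2 = f(1.710000, 0.151581) = -2.887025
  y ← 0.342092 + 0.14·(-2.887025) = -0.062092
y(1.78) ≈ -0.0621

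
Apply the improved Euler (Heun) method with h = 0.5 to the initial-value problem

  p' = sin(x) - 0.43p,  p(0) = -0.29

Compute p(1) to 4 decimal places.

Heun: k1 = f(x_n, p_n); k2 = f(x_n + h, p_n + h·k1); p_{n+1} = p_n + (h/2)·(k1 + k2).
x=0.000000, p=-0.290000:
  k1 = f(0.000000, -0.290000) = 0.124700
  k2 = f(0.500000, -0.227650) = 0.577315
  p ← -0.290000 + (0.5/2)·(0.124700 + 0.577315) = -0.114496
x=0.500000, p=-0.114496:
  k1 = f(0.500000, -0.114496) = 0.528659
  k2 = f(1.000000, 0.149833) = 0.777043
  p ← -0.114496 + (0.5/2)·(0.528659 + 0.777043) = 0.211929
p(1) ≈ 0.2119

0.2119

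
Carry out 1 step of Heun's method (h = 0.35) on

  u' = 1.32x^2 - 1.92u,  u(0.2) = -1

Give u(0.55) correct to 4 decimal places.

-0.4809

Heun: k1 = f(x_n, u_n); k2 = f(x_n + h, u_n + h·k1); u_{n+1} = u_n + (h/2)·(k1 + k2).
x=0.200000, u=-1.000000:
  k1 = f(0.200000, -1.000000) = 1.972800
  k2 = f(0.550000, -0.309520) = 0.993578
  u ← -1.000000 + (0.35/2)·(1.972800 + 0.993578) = -0.480884
u(0.55) ≈ -0.4809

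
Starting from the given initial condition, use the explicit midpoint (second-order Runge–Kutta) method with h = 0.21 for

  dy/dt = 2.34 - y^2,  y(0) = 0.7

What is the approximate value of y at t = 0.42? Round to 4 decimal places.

Midpoint: k1 = f(t_n, y_n); k2 = f(t_n + h/2, y_n + (h/2)·k1); y_{n+1} = y_n + h·k2.
t=0.000000, y=0.700000:
  k1 = f(0.000000, 0.700000) = 1.850000
  k2 = f(0.105000, 0.894250) = 1.540317
  y ← 0.700000 + 0.21·1.540317 = 1.023467
t=0.210000, y=1.023467:
  k1 = f(0.210000, 1.023467) = 1.292516
  k2 = f(0.315000, 1.159181) = 0.996300
  y ← 1.023467 + 0.21·0.996300 = 1.232690
y(0.42) ≈ 1.2327

1.2327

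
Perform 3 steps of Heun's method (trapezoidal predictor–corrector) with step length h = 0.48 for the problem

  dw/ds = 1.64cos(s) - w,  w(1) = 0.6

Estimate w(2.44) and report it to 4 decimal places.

Heun: k1 = f(s_n, w_n); k2 = f(s_n + h, w_n + h·k1); w_{n+1} = w_n + (h/2)·(k1 + k2).
s=1.000000, w=0.600000:
  k1 = f(1.000000, 0.600000) = 0.286096
  k2 = f(1.480000, 0.737326) = -0.588625
  w ← 0.600000 + (0.48/2)·(0.286096 + (-0.588625)) = 0.527393
s=1.480000, w=0.527393:
  k1 = f(1.480000, 0.527393) = -0.378692
  k2 = f(1.960000, 0.345621) = -0.967922
  w ← 0.527393 + (0.48/2)·(-0.378692 + (-0.967922)) = 0.204206
s=1.960000, w=0.204206:
  k1 = f(1.960000, 0.204206) = -0.826507
  k2 = f(2.440000, -0.192517) = -1.060140
  w ← 0.204206 + (0.48/2)·(-0.826507 + (-1.060140)) = -0.248589
w(2.44) ≈ -0.2486

-0.2486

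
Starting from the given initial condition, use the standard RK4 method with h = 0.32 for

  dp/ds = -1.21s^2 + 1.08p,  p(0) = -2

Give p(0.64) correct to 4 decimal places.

RK4: k1 = f(s_n, p_n); k2 = f(s_n + h/2, p_n + (h/2)·k1); k3 = f(s_n + h/2, p_n + (h/2)·k2); k4 = f(s_n + h, p_n + h·k3); p_{n+1} = p_n + (h/6)·(k1 + 2k2 + 2k3 + k4).
s=0.000000, p=-2.000000:
  k1 = f(0.000000, -2.000000) = -2.160000
  k2 = f(0.160000, -2.345600) = -2.564224
  k3 = f(0.160000, -2.410276) = -2.634074
  k4 = f(0.320000, -2.842904) = -3.194240
  p ← -2.000000 + (0.32/6)·(k1 + 2k2 + 2k3 + k4) = -2.840045
s=0.320000, p=-2.840045:
  k1 = f(0.320000, -2.840045) = -3.191152
  k2 = f(0.480000, -3.350629) = -3.897463
  k3 = f(0.480000, -3.463639) = -4.019514
  k4 = f(0.640000, -4.126289) = -4.952008
  p ← -2.840045 + (0.32/6)·(k1 + 2k2 + 2k3 + k4) = -4.118824
p(0.64) ≈ -4.1188

-4.1188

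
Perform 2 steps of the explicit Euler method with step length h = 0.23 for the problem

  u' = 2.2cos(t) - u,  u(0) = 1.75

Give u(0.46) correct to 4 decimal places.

1.9199

Euler: u_{n+1} = u_n + h·f(t_n, u_n).
t=0.000000, u=1.750000: f=0.450000 → u ← 1.750000 + 0.23·0.450000 = 1.853500
t=0.230000, u=1.853500: f=0.288566 → u ← 1.853500 + 0.23·0.288566 = 1.919870
u(0.46) ≈ 1.9199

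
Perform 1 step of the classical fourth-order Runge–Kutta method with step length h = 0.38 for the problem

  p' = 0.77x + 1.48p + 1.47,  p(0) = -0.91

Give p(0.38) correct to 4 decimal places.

RK4: k1 = f(x_n, p_n); k2 = f(x_n + h/2, p_n + (h/2)·k1); k3 = f(x_n + h/2, p_n + (h/2)·k2); k4 = f(x_n + h, p_n + h·k3); p_{n+1} = p_n + (h/6)·(k1 + 2k2 + 2k3 + k4).
x=0.000000, p=-0.910000:
  k1 = f(0.000000, -0.910000) = 0.123200
  k2 = f(0.190000, -0.886592) = 0.304144
  k3 = f(0.190000, -0.852213) = 0.355025
  k4 = f(0.380000, -0.775090) = 0.615466
  p ← -0.910000 + (0.38/6)·(k1 + 2k2 + 2k3 + k4) = -0.779723
p(0.38) ≈ -0.7797

-0.7797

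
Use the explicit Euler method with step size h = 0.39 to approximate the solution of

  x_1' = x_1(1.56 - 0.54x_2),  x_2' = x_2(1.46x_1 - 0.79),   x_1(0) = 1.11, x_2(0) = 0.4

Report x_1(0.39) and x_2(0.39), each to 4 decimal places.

1.6918, 0.5296

Euler on (x_1,x_2): x_1_{n+1} = x_1_n + h·x_1', x_2_{n+1} = x_2_n + h·x_2'.
0.000000: (1.110000, 0.400000); f=(1.491840, 0.332240) → (1.691818, 0.529574)
(x_1(0.39), x_2(0.39)) ≈ (1.6918, 0.5296)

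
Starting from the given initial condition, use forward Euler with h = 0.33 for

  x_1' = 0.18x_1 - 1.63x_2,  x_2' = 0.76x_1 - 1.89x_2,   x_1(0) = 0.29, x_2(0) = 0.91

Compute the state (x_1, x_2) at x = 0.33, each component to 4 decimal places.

-0.1823, 0.4152

Euler on (x_1,x_2): x_1_{n+1} = x_1_n + h·x_1', x_2_{n+1} = x_2_n + h·x_2'.
0.000000: (0.290000, 0.910000); f=(-1.431100, -1.499500) → (-0.182263, 0.415165)
(x_1(0.33), x_2(0.33)) ≈ (-0.1823, 0.4152)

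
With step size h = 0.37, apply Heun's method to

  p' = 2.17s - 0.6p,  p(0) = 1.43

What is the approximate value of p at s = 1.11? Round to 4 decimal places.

1.8431

Heun: k1 = f(s_n, p_n); k2 = f(s_n + h, p_n + h·k1); p_{n+1} = p_n + (h/2)·(k1 + k2).
s=0.000000, p=1.430000:
  k1 = f(0.000000, 1.430000) = -0.858000
  k2 = f(0.370000, 1.112540) = 0.135376
  p ← 1.430000 + (0.37/2)·(-0.858000 + 0.135376) = 1.296315
s=0.370000, p=1.296315:
  k1 = f(0.370000, 1.296315) = 0.025111
  k2 = f(0.740000, 1.305606) = 0.822437
  p ← 1.296315 + (0.37/2)·(0.025111 + 0.822437) = 1.453111
s=0.740000, p=1.453111:
  k1 = f(0.740000, 1.453111) = 0.733933
  k2 = f(1.110000, 1.724666) = 1.373900
  p ← 1.453111 + (0.37/2)·(0.733933 + 1.373900) = 1.843060
p(1.11) ≈ 1.8431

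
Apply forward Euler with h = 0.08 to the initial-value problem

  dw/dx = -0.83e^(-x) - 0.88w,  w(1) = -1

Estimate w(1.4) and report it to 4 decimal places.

-0.7841

Euler: w_{n+1} = w_n + h·f(x_n, w_n).
x=1.000000, w=-1.000000: f=0.574660 → w ← -1.000000 + 0.08·0.574660 = -0.954027
x=1.080000, w=-0.954027: f=0.557680 → w ← -0.954027 + 0.08·0.557680 = -0.909413
x=1.160000, w=-0.909413: f=0.540090 → w ← -0.909413 + 0.08·0.540090 = -0.866206
x=1.240000, w=-0.866206: f=0.522072 → w ← -0.866206 + 0.08·0.522072 = -0.824440
x=1.320000, w=-0.824440: f=0.503785 → w ← -0.824440 + 0.08·0.503785 = -0.784137
w(1.4) ≈ -0.7841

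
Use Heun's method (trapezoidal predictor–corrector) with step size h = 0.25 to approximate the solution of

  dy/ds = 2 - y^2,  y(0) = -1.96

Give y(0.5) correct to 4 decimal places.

Heun: k1 = f(s_n, y_n); k2 = f(s_n + h, y_n + h·k1); y_{n+1} = y_n + (h/2)·(k1 + k2).
s=0.000000, y=-1.960000:
  k1 = f(0.000000, -1.960000) = -1.841600
  k2 = f(0.250000, -2.420400) = -3.858336
  y ← -1.960000 + (0.25/2)·(-1.841600 + (-3.858336)) = -2.672492
s=0.250000, y=-2.672492:
  k1 = f(0.250000, -2.672492) = -5.142214
  k2 = f(0.500000, -3.958045) = -13.666124
  y ← -2.672492 + (0.25/2)·(-5.142214 + (-13.666124)) = -5.023534
y(0.5) ≈ -5.0235

-5.0235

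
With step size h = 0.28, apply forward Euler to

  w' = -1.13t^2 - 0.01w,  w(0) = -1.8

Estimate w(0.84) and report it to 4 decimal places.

-1.9089

Euler: w_{n+1} = w_n + h·f(t_n, w_n).
t=0.000000, w=-1.800000: f=0.018000 → w ← -1.800000 + 0.28·0.018000 = -1.794960
t=0.280000, w=-1.794960: f=-0.070642 → w ← -1.794960 + 0.28·(-0.070642) = -1.814740
t=0.560000, w=-1.814740: f=-0.336221 → w ← -1.814740 + 0.28·(-0.336221) = -1.908882
w(0.84) ≈ -1.9089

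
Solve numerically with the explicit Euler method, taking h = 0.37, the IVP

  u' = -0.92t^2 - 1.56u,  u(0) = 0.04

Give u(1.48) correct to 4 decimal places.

-0.5053

Euler: u_{n+1} = u_n + h·f(t_n, u_n).
t=0.000000, u=0.040000: f=-0.062400 → u ← 0.040000 + 0.37·(-0.062400) = 0.016912
t=0.370000, u=0.016912: f=-0.152331 → u ← 0.016912 + 0.37·(-0.152331) = -0.039450
t=0.740000, u=-0.039450: f=-0.442249 → u ← -0.039450 + 0.37·(-0.442249) = -0.203083
t=1.110000, u=-0.203083: f=-0.816723 → u ← -0.203083 + 0.37·(-0.816723) = -0.505270
u(1.48) ≈ -0.5053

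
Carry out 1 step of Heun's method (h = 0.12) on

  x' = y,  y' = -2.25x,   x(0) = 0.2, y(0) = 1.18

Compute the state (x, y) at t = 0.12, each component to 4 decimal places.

0.3384, 1.1069

Heun on (x,y): k1 = f(t_n, state_n); k2 = f(t_n + h, state_n + h·k1); state_{n+1} = state_n + (h/2)·(k1 + k2).
0.000000: (0.200000, 1.180000)
  k1 = (1.180000, -0.450000)
  predictor → (0.341600, 1.126000)
  k2 = (1.126000, -0.768600)
  → (0.338360, 1.106884)
(x(0.12), y(0.12)) ≈ (0.3384, 1.1069)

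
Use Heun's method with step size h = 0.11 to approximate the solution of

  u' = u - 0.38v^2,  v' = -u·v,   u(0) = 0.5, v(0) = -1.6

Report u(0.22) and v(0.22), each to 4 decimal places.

0.4061, -1.4490

Heun on (u,v): k1 = f(x_n, state_n); k2 = f(x_n + h, state_n + h·k1); state_{n+1} = state_n + (h/2)·(k1 + k2).
0.000000: (0.500000, -1.600000)
  k1 = (-0.472800, 0.800000)
  predictor → (0.447992, -1.512000)
  k2 = (-0.420743, 0.677364)
  → (0.450855, -1.518745)
0.110000: (0.450855, -1.518745)
  k1 = (-0.425648, 0.684734)
  predictor → (0.404034, -1.443424)
  k2 = (-0.387686, 0.583192)
  → (0.406122, -1.449009)
(u(0.22), v(0.22)) ≈ (0.4061, -1.4490)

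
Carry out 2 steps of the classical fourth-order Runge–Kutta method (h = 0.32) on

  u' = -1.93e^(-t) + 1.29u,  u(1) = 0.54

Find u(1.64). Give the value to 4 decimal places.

RK4: k1 = f(t_n, u_n); k2 = f(t_n + h/2, u_n + (h/2)·k1); k3 = f(t_n + h/2, u_n + (h/2)·k2); k4 = f(t_n + h, u_n + h·k3); u_{n+1} = u_n + (h/6)·(k1 + 2k2 + 2k3 + k4).
t=1.000000, u=0.540000:
  k1 = f(1.000000, 0.540000) = -0.013407
  k2 = f(1.160000, 0.537855) = 0.088804
  k3 = f(1.160000, 0.554209) = 0.109901
  k4 = f(1.320000, 0.575168) = 0.226396
  u ← 0.540000 + (0.32/6)·(k1 + 2k2 + 2k3 + k4) = 0.572555
t=1.320000, u=0.572555:
  k1 = f(1.320000, 0.572555) = 0.223024
  k2 = f(1.480000, 0.608239) = 0.345287
  k3 = f(1.480000, 0.627801) = 0.370522
  k4 = f(1.640000, 0.691122) = 0.517165
  u ← 0.572555 + (0.32/6)·(k1 + 2k2 + 2k3 + k4) = 0.688384
u(1.64) ≈ 0.6884

0.6884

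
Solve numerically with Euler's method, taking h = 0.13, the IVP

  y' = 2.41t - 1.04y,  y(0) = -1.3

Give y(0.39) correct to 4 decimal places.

-0.7241

Euler: y_{n+1} = y_n + h·f(t_n, y_n).
t=0.000000, y=-1.300000: f=1.352000 → y ← -1.300000 + 0.13·1.352000 = -1.124240
t=0.130000, y=-1.124240: f=1.482510 → y ← -1.124240 + 0.13·1.482510 = -0.931514
t=0.260000, y=-0.931514: f=1.595374 → y ← -0.931514 + 0.13·1.595374 = -0.724115
y(0.39) ≈ -0.7241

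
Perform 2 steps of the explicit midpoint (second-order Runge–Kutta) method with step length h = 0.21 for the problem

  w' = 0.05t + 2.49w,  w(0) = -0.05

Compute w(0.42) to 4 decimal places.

-0.1320

Midpoint: k1 = f(t_n, w_n); k2 = f(t_n + h/2, w_n + (h/2)·k1); w_{n+1} = w_n + h·k2.
t=0.000000, w=-0.050000:
  k1 = f(0.000000, -0.050000) = -0.124500
  k2 = f(0.105000, -0.063073) = -0.151801
  w ← -0.050000 + 0.21·(-0.151801) = -0.081878
t=0.210000, w=-0.081878:
  k1 = f(0.210000, -0.081878) = -0.193376
  k2 = f(0.315000, -0.102183) = -0.238685
  w ← -0.081878 + 0.21·(-0.238685) = -0.132002
w(0.42) ≈ -0.1320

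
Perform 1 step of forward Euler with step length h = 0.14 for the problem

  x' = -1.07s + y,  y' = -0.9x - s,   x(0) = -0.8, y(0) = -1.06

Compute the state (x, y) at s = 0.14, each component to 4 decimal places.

Euler on (x,y): x_{n+1} = x_n + h·x', y_{n+1} = y_n + h·y'.
0.000000: (-0.800000, -1.060000); f=(-1.060000, 0.720000) → (-0.948400, -0.959200)
(x(0.14), y(0.14)) ≈ (-0.9484, -0.9592)

-0.9484, -0.9592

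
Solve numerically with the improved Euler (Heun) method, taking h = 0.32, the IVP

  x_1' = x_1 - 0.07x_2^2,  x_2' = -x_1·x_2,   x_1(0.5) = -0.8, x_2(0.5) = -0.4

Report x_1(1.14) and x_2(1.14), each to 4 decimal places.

-1.5214, -0.8006

Heun on (x_1,x_2): k1 = f(s_n, state_n); k2 = f(s_n + h, state_n + h·k1); state_{n+1} = state_n + (h/2)·(k1 + k2).
0.500000: (-0.800000, -0.400000)
  k1 = (-0.811200, -0.320000)
  predictor → (-1.059584, -0.502400)
  k2 = (-1.077252, -0.532335)
  → (-1.102152, -0.536374)
0.820000: (-1.102152, -0.536374)
  k1 = (-1.122291, -0.591165)
  predictor → (-1.461286, -0.725547)
  k2 = (-1.498135, -1.060231)
  → (-1.521421, -0.800597)
(x_1(1.14), x_2(1.14)) ≈ (-1.5214, -0.8006)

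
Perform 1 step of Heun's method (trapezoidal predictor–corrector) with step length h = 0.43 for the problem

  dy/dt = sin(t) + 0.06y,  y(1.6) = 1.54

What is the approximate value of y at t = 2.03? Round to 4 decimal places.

Heun: k1 = f(t_n, y_n); k2 = f(t_n + h, y_n + h·k1); y_{n+1} = y_n + (h/2)·(k1 + k2).
t=1.600000, y=1.540000:
  k1 = f(1.600000, 1.540000) = 1.091974
  k2 = f(2.030000, 2.009549) = 1.016979
  y ← 1.540000 + (0.43/2)·(1.091974 + 1.016979) = 1.993425
y(2.03) ≈ 1.9934

1.9934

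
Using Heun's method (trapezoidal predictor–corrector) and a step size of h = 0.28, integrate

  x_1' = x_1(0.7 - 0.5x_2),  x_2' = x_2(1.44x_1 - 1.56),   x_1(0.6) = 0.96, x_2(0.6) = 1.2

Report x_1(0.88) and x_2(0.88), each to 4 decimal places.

0.9914, 1.1480

Heun on (x_1,x_2): k1 = f(t_n, state_n); k2 = f(t_n + h, state_n + h·k1); state_{n+1} = state_n + (h/2)·(k1 + k2).
0.600000: (0.960000, 1.200000)
  k1 = (0.096000, -0.213120)
  predictor → (0.986880, 1.140326)
  k2 = (0.128133, -0.158383)
  → (0.991379, 1.147990)
(x_1(0.88), x_2(0.88)) ≈ (0.9914, 1.1480)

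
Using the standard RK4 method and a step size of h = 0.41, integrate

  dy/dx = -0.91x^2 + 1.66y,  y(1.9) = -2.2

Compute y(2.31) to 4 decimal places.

-6.6619

RK4: k1 = f(x_n, y_n); k2 = f(x_n + h/2, y_n + (h/2)·k1); k3 = f(x_n + h/2, y_n + (h/2)·k2); k4 = f(x_n + h, y_n + h·k3); y_{n+1} = y_n + (h/6)·(k1 + 2k2 + 2k3 + k4).
x=1.900000, y=-2.200000:
  k1 = f(1.900000, -2.200000) = -6.937100
  k2 = f(2.105000, -3.622105) = -10.044928
  k3 = f(2.105000, -4.259210) = -11.102522
  k4 = f(2.310000, -6.752034) = -16.064227
  y ← -2.200000 + (0.41/6)·(k1 + 2k2 + 2k3 + k4) = -6.661909
y(2.31) ≈ -6.6619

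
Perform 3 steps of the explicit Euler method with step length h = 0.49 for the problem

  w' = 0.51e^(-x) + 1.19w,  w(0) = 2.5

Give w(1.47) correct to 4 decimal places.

10.8814

Euler: w_{n+1} = w_n + h·f(x_n, w_n).
x=0.000000, w=2.500000: f=3.485000 → w ← 2.500000 + 0.49·3.485000 = 4.207650
x=0.490000, w=4.207650: f=5.319543 → w ← 4.207650 + 0.49·5.319543 = 6.814226
x=0.980000, w=6.814226: f=8.300338 → w ← 6.814226 + 0.49·8.300338 = 10.881392
w(1.47) ≈ 10.8814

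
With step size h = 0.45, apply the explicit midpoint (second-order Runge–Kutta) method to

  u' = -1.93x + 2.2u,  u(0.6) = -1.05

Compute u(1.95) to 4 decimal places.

-28.0189

Midpoint: k1 = f(x_n, u_n); k2 = f(x_n + h/2, u_n + (h/2)·k1); u_{n+1} = u_n + h·k2.
x=0.600000, u=-1.050000:
  k1 = f(0.600000, -1.050000) = -3.468000
  k2 = f(0.825000, -1.830300) = -5.618910
  u ← -1.050000 + 0.45·(-5.618910) = -3.578510
x=1.050000, u=-3.578510:
  k1 = f(1.050000, -3.578510) = -9.899221
  k2 = f(1.275000, -5.805834) = -15.233585
  u ← -3.578510 + 0.45·(-15.233585) = -10.433623
x=1.500000, u=-10.433623:
  k1 = f(1.500000, -10.433623) = -25.848970
  k2 = f(1.725000, -16.249641) = -39.078461
  u ← -10.433623 + 0.45·(-39.078461) = -28.018930
u(1.95) ≈ -28.0189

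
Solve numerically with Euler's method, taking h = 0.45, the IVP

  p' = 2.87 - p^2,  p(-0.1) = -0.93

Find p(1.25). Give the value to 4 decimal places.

Euler: p_{n+1} = p_n + h·f(t_n, p_n).
t=-0.100000, p=-0.930000: f=2.005100 → p ← -0.930000 + 0.45·2.005100 = -0.027705
t=0.350000, p=-0.027705: f=2.869232 → p ← -0.027705 + 0.45·2.869232 = 1.263450
t=0.800000, p=1.263450: f=1.273695 → p ← 1.263450 + 0.45·1.273695 = 1.836612
p(1.25) ≈ 1.8366

1.8366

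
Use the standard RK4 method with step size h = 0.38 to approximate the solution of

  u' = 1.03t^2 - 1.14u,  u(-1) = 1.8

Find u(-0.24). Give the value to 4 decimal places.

RK4: k1 = f(t_n, u_n); k2 = f(t_n + h/2, u_n + (h/2)·k1); k3 = f(t_n + h/2, u_n + (h/2)·k2); k4 = f(t_n + h, u_n + h·k3); u_{n+1} = u_n + (h/6)·(k1 + 2k2 + 2k3 + k4).
t=-1.000000, u=1.800000:
  k1 = f(-1.000000, 1.800000) = -1.022000
  k2 = f(-0.810000, 1.605820) = -1.154852
  k3 = f(-0.810000, 1.580578) = -1.126076
  k4 = f(-0.620000, 1.372091) = -1.168252
  u ← 1.800000 + (0.38/6)·(k1 + 2k2 + 2k3 + k4) = 1.372367
t=-0.620000, u=1.372367:
  k1 = f(-0.620000, 1.372367) = -1.168566
  k2 = f(-0.430000, 1.150339) = -1.120939
  k3 = f(-0.430000, 1.159388) = -1.131255
  k4 = f(-0.240000, 0.942489) = -1.015110
  u ← 1.372367 + (0.38/6)·(k1 + 2k2 + 2k3 + k4) = 0.948789
u(-0.24) ≈ 0.9488

0.9488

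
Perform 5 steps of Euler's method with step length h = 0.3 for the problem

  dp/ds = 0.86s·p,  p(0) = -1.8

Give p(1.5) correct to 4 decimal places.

-3.6139

Euler: p_{n+1} = p_n + h·f(s_n, p_n).
s=0.000000, p=-1.800000: f=0.000000 → p ← -1.800000 + 0.3·0.000000 = -1.800000
s=0.300000, p=-1.800000: f=-0.464400 → p ← -1.800000 + 0.3·(-0.464400) = -1.939320
s=0.600000, p=-1.939320: f=-1.000689 → p ← -1.939320 + 0.3·(-1.000689) = -2.239527
s=0.900000, p=-2.239527: f=-1.733394 → p ← -2.239527 + 0.3·(-1.733394) = -2.759545
s=1.200000, p=-2.759545: f=-2.847850 → p ← -2.759545 + 0.3·(-2.847850) = -3.613900
p(1.5) ≈ -3.6139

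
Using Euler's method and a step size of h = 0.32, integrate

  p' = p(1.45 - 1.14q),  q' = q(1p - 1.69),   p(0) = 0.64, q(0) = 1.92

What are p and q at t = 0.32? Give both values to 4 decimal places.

0.4887, 1.2749

Euler on (p,q): p_{n+1} = p_n + h·p', q_{n+1} = q_n + h·q'.
0.000000: (0.640000, 1.920000); f=(-0.472832, -2.016000) → (0.488694, 1.274880)
(p(0.32), q(0.32)) ≈ (0.4887, 1.2749)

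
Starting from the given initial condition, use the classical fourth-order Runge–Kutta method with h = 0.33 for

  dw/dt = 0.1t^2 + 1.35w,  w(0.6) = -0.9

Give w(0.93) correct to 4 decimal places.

RK4: k1 = f(t_n, w_n); k2 = f(t_n + h/2, w_n + (h/2)·k1); k3 = f(t_n + h/2, w_n + (h/2)·k2); k4 = f(t_n + h, w_n + h·k3); w_{n+1} = w_n + (h/6)·(k1 + 2k2 + 2k3 + k4).
t=0.600000, w=-0.900000:
  k1 = f(0.600000, -0.900000) = -1.179000
  k2 = f(0.765000, -1.094535) = -1.419100
  k3 = f(0.765000, -1.134151) = -1.472582
  k4 = f(0.930000, -1.385952) = -1.784545
  w ← -0.900000 + (0.33/6)·(k1 + 2k2 + 2k3 + k4) = -1.381080
w(0.93) ≈ -1.3811

-1.3811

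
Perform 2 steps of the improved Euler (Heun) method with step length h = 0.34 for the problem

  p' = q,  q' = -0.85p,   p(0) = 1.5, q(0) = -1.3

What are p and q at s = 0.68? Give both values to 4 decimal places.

0.3683, -1.8721

Heun on (p,q): k1 = f(s_n, state_n); k2 = f(s_n + h, state_n + h·k1); state_{n+1} = state_n + (h/2)·(k1 + k2).
0.000000: (1.500000, -1.300000)
  k1 = (-1.300000, -1.275000)
  predictor → (1.058000, -1.733500)
  k2 = (-1.733500, -0.899300)
  → (0.984305, -1.669631)
0.340000: (0.984305, -1.669631)
  k1 = (-1.669631, -0.836659)
  predictor → (0.416630, -1.954095)
  k2 = (-1.954095, -0.354136)
  → (0.368272, -1.872066)
(p(0.68), q(0.68)) ≈ (0.3683, -1.8721)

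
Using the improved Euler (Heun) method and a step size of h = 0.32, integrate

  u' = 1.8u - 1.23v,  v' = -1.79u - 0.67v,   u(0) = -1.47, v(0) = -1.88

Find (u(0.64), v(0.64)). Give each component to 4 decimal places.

-3.0928, 0.5732

Heun on (u,v): k1 = f(x_n, state_n); k2 = f(x_n + h, state_n + h·k1); state_{n+1} = state_n + (h/2)·(k1 + k2).
0.000000: (-1.470000, -1.880000)
  k1 = (-0.333600, 3.890900)
  predictor → (-1.576752, -0.634912)
  k2 = (-2.057212, 3.247777)
  → (-1.852530, -0.737812)
0.320000: (-1.852530, -0.737812)
  k1 = (-2.427045, 3.810362)
  predictor → (-2.629184, 0.481504)
  k2 = (-5.324782, 4.383632)
  → (-3.092822, 0.573227)
(u(0.64), v(0.64)) ≈ (-3.0928, 0.5732)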